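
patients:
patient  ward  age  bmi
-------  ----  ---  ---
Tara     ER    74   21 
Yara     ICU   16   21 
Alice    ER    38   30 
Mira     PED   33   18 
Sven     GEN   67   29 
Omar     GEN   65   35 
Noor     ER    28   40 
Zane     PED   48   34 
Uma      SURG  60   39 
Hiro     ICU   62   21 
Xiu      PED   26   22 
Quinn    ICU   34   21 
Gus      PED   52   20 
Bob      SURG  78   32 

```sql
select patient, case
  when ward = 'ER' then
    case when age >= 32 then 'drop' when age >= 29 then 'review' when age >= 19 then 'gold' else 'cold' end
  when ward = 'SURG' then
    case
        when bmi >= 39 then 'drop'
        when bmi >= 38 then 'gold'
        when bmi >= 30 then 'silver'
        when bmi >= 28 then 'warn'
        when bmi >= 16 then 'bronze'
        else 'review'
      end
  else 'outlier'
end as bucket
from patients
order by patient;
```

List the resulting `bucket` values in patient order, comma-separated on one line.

patient=Alice: ward='ER' → inner[age >= 32] → drop
patient=Bob: ward='SURG' → inner[bmi >= 30] → silver
patient=Gus: ward='PED' → outer ELSE → outlier
patient=Hiro: ward='ICU' → outer ELSE → outlier
patient=Mira: ward='PED' → outer ELSE → outlier
patient=Noor: ward='ER' → inner[age >= 19] → gold
patient=Omar: ward='GEN' → outer ELSE → outlier
patient=Quinn: ward='ICU' → outer ELSE → outlier
patient=Sven: ward='GEN' → outer ELSE → outlier
patient=Tara: ward='ER' → inner[age >= 32] → drop
patient=Uma: ward='SURG' → inner[bmi >= 39] → drop
patient=Xiu: ward='PED' → outer ELSE → outlier
patient=Yara: ward='ICU' → outer ELSE → outlier
patient=Zane: ward='PED' → outer ELSE → outlier

drop, silver, outlier, outlier, outlier, gold, outlier, outlier, outlier, drop, drop, outlier, outlier, outlier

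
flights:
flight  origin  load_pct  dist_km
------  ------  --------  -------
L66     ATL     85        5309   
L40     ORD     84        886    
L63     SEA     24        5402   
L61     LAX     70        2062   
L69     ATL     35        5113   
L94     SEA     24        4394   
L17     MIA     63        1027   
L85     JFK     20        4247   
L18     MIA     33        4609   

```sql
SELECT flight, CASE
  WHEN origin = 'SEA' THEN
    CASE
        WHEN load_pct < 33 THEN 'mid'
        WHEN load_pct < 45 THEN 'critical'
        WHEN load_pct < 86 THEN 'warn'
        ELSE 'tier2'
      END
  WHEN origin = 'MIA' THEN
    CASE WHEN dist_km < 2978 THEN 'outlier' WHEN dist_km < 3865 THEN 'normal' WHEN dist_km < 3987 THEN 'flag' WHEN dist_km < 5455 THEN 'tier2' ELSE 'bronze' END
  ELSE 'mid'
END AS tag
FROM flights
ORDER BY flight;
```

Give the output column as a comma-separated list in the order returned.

outlier, tier2, mid, mid, mid, mid, mid, mid, mid

flight=L17: origin='MIA' → inner[dist_km < 2978] → outlier
flight=L18: origin='MIA' → inner[dist_km < 5455] → tier2
flight=L40: origin='ORD' → outer ELSE → mid
flight=L61: origin='LAX' → outer ELSE → mid
flight=L63: origin='SEA' → inner[load_pct < 33] → mid
flight=L66: origin='ATL' → outer ELSE → mid
flight=L69: origin='ATL' → outer ELSE → mid
flight=L85: origin='JFK' → outer ELSE → mid
flight=L94: origin='SEA' → inner[load_pct < 33] → mid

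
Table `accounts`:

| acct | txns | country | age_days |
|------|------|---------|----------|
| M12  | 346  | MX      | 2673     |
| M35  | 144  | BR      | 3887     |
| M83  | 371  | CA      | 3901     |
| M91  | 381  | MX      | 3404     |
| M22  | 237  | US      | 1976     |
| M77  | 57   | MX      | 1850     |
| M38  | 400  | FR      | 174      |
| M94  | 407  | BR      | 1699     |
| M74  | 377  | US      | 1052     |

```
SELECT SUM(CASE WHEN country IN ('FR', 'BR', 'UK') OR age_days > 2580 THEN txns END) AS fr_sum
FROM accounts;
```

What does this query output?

acct=M12: ✓ → 346
acct=M35: ✓ → 144
acct=M83: ✓ → 371
acct=M91: ✓ → 381
acct=M22: ✗
acct=M77: ✗
acct=M38: ✓ → 400
acct=M94: ✓ → 407
acct=M74: ✗
fr_sum = 346 + 144 + 371 + 381 + 400 + 407 = 2049

2049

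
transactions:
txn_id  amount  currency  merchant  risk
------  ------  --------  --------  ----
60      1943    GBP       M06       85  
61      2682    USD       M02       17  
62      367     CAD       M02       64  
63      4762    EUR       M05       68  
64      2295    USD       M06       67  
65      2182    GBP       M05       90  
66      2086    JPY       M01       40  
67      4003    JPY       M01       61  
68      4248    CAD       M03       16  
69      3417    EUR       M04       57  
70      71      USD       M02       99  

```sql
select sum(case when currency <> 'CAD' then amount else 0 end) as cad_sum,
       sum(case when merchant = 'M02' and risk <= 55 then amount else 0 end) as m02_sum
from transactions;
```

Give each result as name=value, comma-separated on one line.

[cad_sum: currency <> 'CAD']
txn_id=60: ✓ → 1943
txn_id=61: ✓ → 2682
txn_id=62: ✗
txn_id=63: ✓ → 4762
txn_id=64: ✓ → 2295
txn_id=65: ✓ → 2182
txn_id=66: ✓ → 2086
txn_id=67: ✓ → 4003
txn_id=68: ✗
txn_id=69: ✓ → 3417
txn_id=70: ✓ → 71
cad_sum = 1943 + 2682 + 4762 + 2295 + 2182 + 2086 + 4003 + 3417 + 71 = 23441
—
[m02_sum: merchant = 'M02' and risk <= 55]
txn_id=60: ✗
txn_id=61: ✓ → 2682
txn_id=62: ✗
txn_id=63: ✗
txn_id=64: ✗
txn_id=65: ✗
txn_id=66: ✗
txn_id=67: ✗
txn_id=68: ✗
txn_id=69: ✗
txn_id=70: ✗
m02_sum = 2682

cad_sum=23441, m02_sum=2682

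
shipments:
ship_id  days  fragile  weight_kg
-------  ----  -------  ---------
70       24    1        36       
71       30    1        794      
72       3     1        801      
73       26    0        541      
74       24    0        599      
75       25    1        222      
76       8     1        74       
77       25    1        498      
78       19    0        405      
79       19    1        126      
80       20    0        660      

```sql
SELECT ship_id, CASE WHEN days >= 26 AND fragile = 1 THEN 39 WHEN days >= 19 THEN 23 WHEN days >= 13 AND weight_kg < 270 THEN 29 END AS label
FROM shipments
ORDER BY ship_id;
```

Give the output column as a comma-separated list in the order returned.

23, 39, NULL, 23, 23, 23, NULL, 23, 23, 23, 23

ship_id=70: days >= 19 → 23
ship_id=71: days >= 26 AND fragile = 1 → 39
ship_id=72: (no match → NULL) → NULL
ship_id=73: days >= 19 → 23
ship_id=74: days >= 19 → 23
ship_id=75: days >= 19 → 23
ship_id=76: (no match → NULL) → NULL
ship_id=77: days >= 19 → 23
ship_id=78: days >= 19 → 23
ship_id=79: days >= 19 → 23
ship_id=80: days >= 19 → 23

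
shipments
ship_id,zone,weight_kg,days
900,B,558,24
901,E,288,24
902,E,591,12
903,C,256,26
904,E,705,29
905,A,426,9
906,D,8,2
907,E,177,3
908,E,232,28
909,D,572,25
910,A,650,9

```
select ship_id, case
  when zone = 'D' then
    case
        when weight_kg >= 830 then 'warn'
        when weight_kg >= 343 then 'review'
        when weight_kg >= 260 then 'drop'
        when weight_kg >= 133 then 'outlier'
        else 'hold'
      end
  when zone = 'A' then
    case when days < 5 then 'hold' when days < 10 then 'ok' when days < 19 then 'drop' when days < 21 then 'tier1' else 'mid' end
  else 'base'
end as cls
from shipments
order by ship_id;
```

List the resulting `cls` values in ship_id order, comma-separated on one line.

base, base, base, base, base, ok, hold, base, base, review, ok

ship_id=900: zone='B' → outer ELSE → base
ship_id=901: zone='E' → outer ELSE → base
ship_id=902: zone='E' → outer ELSE → base
ship_id=903: zone='C' → outer ELSE → base
ship_id=904: zone='E' → outer ELSE → base
ship_id=905: zone='A' → inner[days < 10] → ok
ship_id=906: zone='D' → inner[ELSE] → hold
ship_id=907: zone='E' → outer ELSE → base
ship_id=908: zone='E' → outer ELSE → base
ship_id=909: zone='D' → inner[weight_kg >= 343] → review
ship_id=910: zone='A' → inner[days < 10] → ok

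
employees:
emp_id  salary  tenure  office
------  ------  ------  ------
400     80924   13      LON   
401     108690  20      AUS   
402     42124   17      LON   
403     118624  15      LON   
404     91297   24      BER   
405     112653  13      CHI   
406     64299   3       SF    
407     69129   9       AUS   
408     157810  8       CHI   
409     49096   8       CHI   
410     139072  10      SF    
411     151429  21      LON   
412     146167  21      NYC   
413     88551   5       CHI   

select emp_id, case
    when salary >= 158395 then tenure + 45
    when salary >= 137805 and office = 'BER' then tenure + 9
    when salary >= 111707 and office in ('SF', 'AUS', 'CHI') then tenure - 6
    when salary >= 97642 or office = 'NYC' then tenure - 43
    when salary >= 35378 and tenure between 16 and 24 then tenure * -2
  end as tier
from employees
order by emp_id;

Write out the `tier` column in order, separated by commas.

NULL, -23, -34, -28, -48, 7, NULL, NULL, 2, NULL, 4, -22, -22, NULL

emp_id=400: (no match → NULL) → NULL
emp_id=401: salary >= 97642 or office = 'NYC' → -23
emp_id=402: salary >= 35378 and tenure between 16 and 24 → -34
emp_id=403: salary >= 97642 or office = 'NYC' → -28
emp_id=404: salary >= 35378 and tenure between 16 and 24 → -48
emp_id=405: salary >= 111707 and office in ('SF', 'AUS', 'CHI') → 7
emp_id=406: (no match → NULL) → NULL
emp_id=407: (no match → NULL) → NULL
emp_id=408: salary >= 111707 and office in ('SF', 'AUS', 'CHI') → 2
emp_id=409: (no match → NULL) → NULL
emp_id=410: salary >= 111707 and office in ('SF', 'AUS', 'CHI') → 4
emp_id=411: salary >= 97642 or office = 'NYC' → -22
emp_id=412: salary >= 97642 or office = 'NYC' → -22
emp_id=413: (no match → NULL) → NULL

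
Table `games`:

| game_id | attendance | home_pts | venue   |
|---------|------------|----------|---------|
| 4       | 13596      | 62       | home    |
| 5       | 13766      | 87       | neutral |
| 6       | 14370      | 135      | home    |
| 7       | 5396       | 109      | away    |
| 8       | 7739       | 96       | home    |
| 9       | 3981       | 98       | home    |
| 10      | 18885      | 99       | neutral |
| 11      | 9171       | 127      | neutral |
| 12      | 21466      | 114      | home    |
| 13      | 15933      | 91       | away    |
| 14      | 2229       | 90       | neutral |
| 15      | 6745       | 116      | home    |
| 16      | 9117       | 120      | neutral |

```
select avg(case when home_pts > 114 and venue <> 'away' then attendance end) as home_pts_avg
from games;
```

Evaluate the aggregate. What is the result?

game_id=4: ✗
game_id=5: ✗
game_id=6: ✓ → 14370
game_id=7: ✗
game_id=8: ✗
game_id=9: ✗
game_id=10: ✗
game_id=11: ✓ → 9171
game_id=12: ✗
game_id=13: ✗
game_id=14: ✗
game_id=15: ✓ → 6745
game_id=16: ✓ → 9117
home_pts_avg = (14370 + 9171 + 6745 + 9117) / 4 = 9850.75

9850.75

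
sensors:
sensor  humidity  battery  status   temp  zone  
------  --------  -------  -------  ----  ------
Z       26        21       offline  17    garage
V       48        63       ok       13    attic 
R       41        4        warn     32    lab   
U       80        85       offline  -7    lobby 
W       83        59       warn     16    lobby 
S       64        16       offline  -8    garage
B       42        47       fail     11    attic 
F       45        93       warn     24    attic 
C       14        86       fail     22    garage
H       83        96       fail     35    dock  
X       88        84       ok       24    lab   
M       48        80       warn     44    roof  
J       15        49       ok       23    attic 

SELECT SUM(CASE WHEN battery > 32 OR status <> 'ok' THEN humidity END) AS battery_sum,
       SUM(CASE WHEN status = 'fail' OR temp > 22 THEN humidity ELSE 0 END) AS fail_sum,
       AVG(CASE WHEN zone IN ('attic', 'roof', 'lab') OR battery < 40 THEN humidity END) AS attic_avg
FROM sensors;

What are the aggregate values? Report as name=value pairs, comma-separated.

[battery_sum: battery > 32 OR status <> 'ok']
sensor=Z: ✓ → 26
sensor=V: ✓ → 48
sensor=R: ✓ → 41
sensor=U: ✓ → 80
sensor=W: ✓ → 83
sensor=S: ✓ → 64
sensor=B: ✓ → 42
sensor=F: ✓ → 45
sensor=C: ✓ → 14
sensor=H: ✓ → 83
sensor=X: ✓ → 88
sensor=M: ✓ → 48
sensor=J: ✓ → 15
battery_sum = 26 + 48 + 41 + 80 + 83 + 64 + 42 + 45 + 14 + 83 + 88 + 48 + 15 = 677
—
[fail_sum: status = 'fail' OR temp > 22]
sensor=Z: ✗
sensor=V: ✗
sensor=R: ✓ → 41
sensor=U: ✗
sensor=W: ✗
sensor=S: ✗
sensor=B: ✓ → 42
sensor=F: ✓ → 45
sensor=C: ✓ → 14
sensor=H: ✓ → 83
sensor=X: ✓ → 88
sensor=M: ✓ → 48
sensor=J: ✓ → 15
fail_sum = 41 + 42 + 45 + 14 + 83 + 88 + 48 + 15 = 376
—
[attic_avg: zone IN ('attic', 'roof', 'lab') OR battery < 40]
sensor=Z: ✓ → 26
sensor=V: ✓ → 48
sensor=R: ✓ → 41
sensor=U: ✗
sensor=W: ✗
sensor=S: ✓ → 64
sensor=B: ✓ → 42
sensor=F: ✓ → 45
sensor=C: ✗
sensor=H: ✗
sensor=X: ✓ → 88
sensor=M: ✓ → 48
sensor=J: ✓ → 15
attic_avg = (26 + 48 + 41 + 64 + 42 + 45 + 88 + 48 + 15) / 9 = 46.3333333333

battery_sum=677, fail_sum=376, attic_avg=46.3333333333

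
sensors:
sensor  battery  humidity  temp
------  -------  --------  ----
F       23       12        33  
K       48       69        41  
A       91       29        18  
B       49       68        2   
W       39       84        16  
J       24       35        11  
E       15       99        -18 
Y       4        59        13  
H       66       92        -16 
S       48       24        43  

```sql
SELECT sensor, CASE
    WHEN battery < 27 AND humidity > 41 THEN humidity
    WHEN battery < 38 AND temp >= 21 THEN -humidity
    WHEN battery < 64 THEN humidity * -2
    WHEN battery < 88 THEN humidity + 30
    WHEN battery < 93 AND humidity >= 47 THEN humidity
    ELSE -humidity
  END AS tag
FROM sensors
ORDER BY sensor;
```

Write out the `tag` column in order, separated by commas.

sensor=A: ELSE → -29
sensor=B: battery < 64 → -136
sensor=E: battery < 27 AND humidity > 41 → 99
sensor=F: battery < 38 AND temp >= 21 → -12
sensor=H: battery < 88 → 122
sensor=J: battery < 64 → -70
sensor=K: battery < 64 → -138
sensor=S: battery < 64 → -48
sensor=W: battery < 64 → -168
sensor=Y: battery < 27 AND humidity > 41 → 59

-29, -136, 99, -12, 122, -70, -138, -48, -168, 59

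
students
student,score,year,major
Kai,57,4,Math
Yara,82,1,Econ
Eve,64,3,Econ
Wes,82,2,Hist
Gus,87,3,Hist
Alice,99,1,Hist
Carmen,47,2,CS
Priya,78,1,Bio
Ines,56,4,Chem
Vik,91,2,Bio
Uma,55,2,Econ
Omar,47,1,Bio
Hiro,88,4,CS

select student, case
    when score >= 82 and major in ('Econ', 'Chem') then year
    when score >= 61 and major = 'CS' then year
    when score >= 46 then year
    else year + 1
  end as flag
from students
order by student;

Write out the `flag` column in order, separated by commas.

student=Alice: score >= 46 → 1
student=Carmen: score >= 46 → 2
student=Eve: score >= 46 → 3
student=Gus: score >= 46 → 3
student=Hiro: score >= 61 and major = 'CS' → 4
student=Ines: score >= 46 → 4
student=Kai: score >= 46 → 4
student=Omar: score >= 46 → 1
student=Priya: score >= 46 → 1
student=Uma: score >= 46 → 2
student=Vik: score >= 46 → 2
student=Wes: score >= 46 → 2
student=Yara: score >= 82 and major in ('Econ', 'Chem') → 1

1, 2, 3, 3, 4, 4, 4, 1, 1, 2, 2, 2, 1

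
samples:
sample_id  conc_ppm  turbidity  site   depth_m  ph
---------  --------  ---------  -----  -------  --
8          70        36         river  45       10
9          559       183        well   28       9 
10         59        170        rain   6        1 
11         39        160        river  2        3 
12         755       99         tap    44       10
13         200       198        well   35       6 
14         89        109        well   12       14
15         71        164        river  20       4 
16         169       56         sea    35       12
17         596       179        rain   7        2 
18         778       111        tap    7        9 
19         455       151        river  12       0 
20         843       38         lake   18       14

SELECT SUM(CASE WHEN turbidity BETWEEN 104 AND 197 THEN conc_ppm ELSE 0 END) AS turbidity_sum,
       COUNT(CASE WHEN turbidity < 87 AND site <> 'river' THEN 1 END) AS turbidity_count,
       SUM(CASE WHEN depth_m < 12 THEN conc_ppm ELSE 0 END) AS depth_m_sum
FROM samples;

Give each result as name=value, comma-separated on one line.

[turbidity_sum: turbidity BETWEEN 104 AND 197]
sample_id=8: ✗
sample_id=9: ✓ → 559
sample_id=10: ✓ → 59
sample_id=11: ✓ → 39
sample_id=12: ✗
sample_id=13: ✗
sample_id=14: ✓ → 89
sample_id=15: ✓ → 71
sample_id=16: ✗
sample_id=17: ✓ → 596
sample_id=18: ✓ → 778
sample_id=19: ✓ → 455
sample_id=20: ✗
turbidity_sum = 559 + 59 + 39 + 89 + 71 + 596 + 778 + 455 = 2646
—
[turbidity_count: turbidity < 87 AND site <> 'river']
sample_id=8: ✗
sample_id=9: ✗
sample_id=10: ✗
sample_id=11: ✗
sample_id=12: ✗
sample_id=13: ✗
sample_id=14: ✗
sample_id=15: ✗
sample_id=16: ✓ → 1
sample_id=17: ✗
sample_id=18: ✗
sample_id=19: ✗
sample_id=20: ✓ → 1
turbidity_count = COUNT(1, 1) = 2
—
[depth_m_sum: depth_m < 12]
sample_id=8: ✗
sample_id=9: ✗
sample_id=10: ✓ → 59
sample_id=11: ✓ → 39
sample_id=12: ✗
sample_id=13: ✗
sample_id=14: ✗
sample_id=15: ✗
sample_id=16: ✗
sample_id=17: ✓ → 596
sample_id=18: ✓ → 778
sample_id=19: ✗
sample_id=20: ✗
depth_m_sum = 59 + 39 + 596 + 778 = 1472

turbidity_sum=2646, turbidity_count=2, depth_m_sum=1472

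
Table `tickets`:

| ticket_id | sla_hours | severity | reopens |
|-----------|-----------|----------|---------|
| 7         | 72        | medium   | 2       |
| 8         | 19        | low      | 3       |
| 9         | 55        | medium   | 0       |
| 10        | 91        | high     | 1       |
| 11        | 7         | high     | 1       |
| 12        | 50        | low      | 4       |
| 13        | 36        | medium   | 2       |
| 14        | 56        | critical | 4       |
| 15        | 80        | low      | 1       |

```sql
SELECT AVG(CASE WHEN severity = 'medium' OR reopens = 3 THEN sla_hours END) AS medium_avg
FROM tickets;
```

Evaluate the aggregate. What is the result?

45.5

ticket_id=7: ✓ → 72
ticket_id=8: ✓ → 19
ticket_id=9: ✓ → 55
ticket_id=10: ✗
ticket_id=11: ✗
ticket_id=12: ✗
ticket_id=13: ✓ → 36
ticket_id=14: ✗
ticket_id=15: ✗
medium_avg = (72 + 19 + 55 + 36) / 4 = 45.5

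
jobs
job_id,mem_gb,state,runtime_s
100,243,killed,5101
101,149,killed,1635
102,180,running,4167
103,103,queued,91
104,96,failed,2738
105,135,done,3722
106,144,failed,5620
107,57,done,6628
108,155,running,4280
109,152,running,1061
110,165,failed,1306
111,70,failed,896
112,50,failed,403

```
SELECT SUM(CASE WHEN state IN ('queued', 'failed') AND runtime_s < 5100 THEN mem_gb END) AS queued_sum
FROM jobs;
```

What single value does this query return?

job_id=100: ✗
job_id=101: ✗
job_id=102: ✗
job_id=103: ✓ → 103
job_id=104: ✓ → 96
job_id=105: ✗
job_id=106: ✗
job_id=107: ✗
job_id=108: ✗
job_id=109: ✗
job_id=110: ✓ → 165
job_id=111: ✓ → 70
job_id=112: ✓ → 50
queued_sum = 103 + 96 + 165 + 70 + 50 = 484

484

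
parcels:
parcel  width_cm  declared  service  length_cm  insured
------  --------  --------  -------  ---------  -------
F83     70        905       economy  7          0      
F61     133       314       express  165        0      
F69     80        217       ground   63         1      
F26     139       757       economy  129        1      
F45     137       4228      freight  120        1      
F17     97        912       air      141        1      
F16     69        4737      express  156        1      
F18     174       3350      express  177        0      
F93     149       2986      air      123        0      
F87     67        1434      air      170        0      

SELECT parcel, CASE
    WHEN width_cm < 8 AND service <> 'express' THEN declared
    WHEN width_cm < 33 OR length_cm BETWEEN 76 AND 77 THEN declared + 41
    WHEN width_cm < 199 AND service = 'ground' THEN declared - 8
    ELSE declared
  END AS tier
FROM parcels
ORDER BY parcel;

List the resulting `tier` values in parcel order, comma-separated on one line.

parcel=F16: ELSE → 4737
parcel=F17: ELSE → 912
parcel=F18: ELSE → 3350
parcel=F26: ELSE → 757
parcel=F45: ELSE → 4228
parcel=F61: ELSE → 314
parcel=F69: width_cm < 199 AND service = 'ground' → 209
parcel=F83: ELSE → 905
parcel=F87: ELSE → 1434
parcel=F93: ELSE → 2986

4737, 912, 3350, 757, 4228, 314, 209, 905, 1434, 2986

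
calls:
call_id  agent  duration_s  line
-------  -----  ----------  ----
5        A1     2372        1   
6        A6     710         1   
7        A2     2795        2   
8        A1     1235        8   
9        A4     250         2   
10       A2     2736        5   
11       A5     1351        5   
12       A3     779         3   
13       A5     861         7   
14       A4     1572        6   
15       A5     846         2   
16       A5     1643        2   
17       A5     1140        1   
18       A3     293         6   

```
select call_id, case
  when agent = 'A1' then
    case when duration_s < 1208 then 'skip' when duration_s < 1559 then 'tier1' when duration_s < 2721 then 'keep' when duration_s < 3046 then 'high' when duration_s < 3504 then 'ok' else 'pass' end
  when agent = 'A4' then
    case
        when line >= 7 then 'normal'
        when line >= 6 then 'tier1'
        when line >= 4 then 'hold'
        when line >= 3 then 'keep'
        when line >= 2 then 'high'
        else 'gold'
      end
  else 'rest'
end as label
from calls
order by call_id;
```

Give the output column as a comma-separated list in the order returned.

keep, rest, rest, tier1, high, rest, rest, rest, rest, tier1, rest, rest, rest, rest

call_id=5: agent='A1' → inner[duration_s < 2721] → keep
call_id=6: agent='A6' → outer ELSE → rest
call_id=7: agent='A2' → outer ELSE → rest
call_id=8: agent='A1' → inner[duration_s < 1559] → tier1
call_id=9: agent='A4' → inner[line >= 2] → high
call_id=10: agent='A2' → outer ELSE → rest
call_id=11: agent='A5' → outer ELSE → rest
call_id=12: agent='A3' → outer ELSE → rest
call_id=13: agent='A5' → outer ELSE → rest
call_id=14: agent='A4' → inner[line >= 6] → tier1
call_id=15: agent='A5' → outer ELSE → rest
call_id=16: agent='A5' → outer ELSE → rest
call_id=17: agent='A5' → outer ELSE → rest
call_id=18: agent='A3' → outer ELSE → rest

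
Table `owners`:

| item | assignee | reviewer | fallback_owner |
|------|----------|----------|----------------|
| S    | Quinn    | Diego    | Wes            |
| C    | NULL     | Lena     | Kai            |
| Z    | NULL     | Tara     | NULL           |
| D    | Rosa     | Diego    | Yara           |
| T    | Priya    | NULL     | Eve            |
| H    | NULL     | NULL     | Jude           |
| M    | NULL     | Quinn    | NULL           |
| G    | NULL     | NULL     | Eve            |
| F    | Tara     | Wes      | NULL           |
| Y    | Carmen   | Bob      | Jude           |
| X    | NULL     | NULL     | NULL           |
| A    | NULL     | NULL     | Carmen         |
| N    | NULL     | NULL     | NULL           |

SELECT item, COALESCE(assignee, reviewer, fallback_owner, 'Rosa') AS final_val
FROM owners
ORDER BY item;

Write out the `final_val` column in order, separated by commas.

Carmen, Lena, Rosa, Tara, Eve, Jude, Quinn, Rosa, Quinn, Priya, Rosa, Carmen, Tara

item=A: assignee=NULL, reviewer=NULL, fallback_owner=Carmen → Carmen
item=C: assignee=NULL, reviewer=Lena → Lena
item=D: assignee=Rosa → Rosa
item=F: assignee=Tara → Tara
item=G: assignee=NULL, reviewer=NULL, fallback_owner=Eve → Eve
item=H: assignee=NULL, reviewer=NULL, fallback_owner=Jude → Jude
item=M: assignee=NULL, reviewer=Quinn → Quinn
item=N: assignee=NULL, reviewer=NULL, fallback_owner=NULL, → literal Rosa → Rosa
item=S: assignee=Quinn → Quinn
item=T: assignee=Priya → Priya
item=X: assignee=NULL, reviewer=NULL, fallback_owner=NULL, → literal Rosa → Rosa
item=Y: assignee=Carmen → Carmen
item=Z: assignee=NULL, reviewer=Tara → Tara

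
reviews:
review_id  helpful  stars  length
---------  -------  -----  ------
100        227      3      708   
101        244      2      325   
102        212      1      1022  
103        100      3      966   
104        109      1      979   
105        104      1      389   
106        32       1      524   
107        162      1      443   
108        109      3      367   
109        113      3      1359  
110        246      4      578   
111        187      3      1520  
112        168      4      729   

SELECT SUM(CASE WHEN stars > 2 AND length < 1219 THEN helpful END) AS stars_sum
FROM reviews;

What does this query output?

850

review_id=100: ✓ → 227
review_id=101: ✗
review_id=102: ✗
review_id=103: ✓ → 100
review_id=104: ✗
review_id=105: ✗
review_id=106: ✗
review_id=107: ✗
review_id=108: ✓ → 109
review_id=109: ✗
review_id=110: ✓ → 246
review_id=111: ✗
review_id=112: ✓ → 168
stars_sum = 227 + 100 + 109 + 246 + 168 = 850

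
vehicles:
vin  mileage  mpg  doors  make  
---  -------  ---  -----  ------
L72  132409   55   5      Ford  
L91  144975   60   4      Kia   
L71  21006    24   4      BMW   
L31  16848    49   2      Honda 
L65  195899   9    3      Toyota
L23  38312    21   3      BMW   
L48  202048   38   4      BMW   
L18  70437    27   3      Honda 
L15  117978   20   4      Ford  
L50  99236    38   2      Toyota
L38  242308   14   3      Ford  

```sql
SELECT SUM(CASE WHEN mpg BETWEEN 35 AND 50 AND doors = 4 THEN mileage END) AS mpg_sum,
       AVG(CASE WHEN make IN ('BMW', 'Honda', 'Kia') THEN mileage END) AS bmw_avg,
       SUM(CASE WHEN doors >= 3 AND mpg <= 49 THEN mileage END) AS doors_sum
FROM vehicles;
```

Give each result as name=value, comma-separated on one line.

[mpg_sum: mpg BETWEEN 35 AND 50 AND doors = 4]
vin=L72: ✗
vin=L91: ✗
vin=L71: ✗
vin=L31: ✗
vin=L65: ✗
vin=L23: ✗
vin=L48: ✓ → 202048
vin=L18: ✗
vin=L15: ✗
vin=L50: ✗
vin=L38: ✗
mpg_sum = 202048
—
[bmw_avg: make IN ('BMW', 'Honda', 'Kia')]
vin=L72: ✗
vin=L91: ✓ → 144975
vin=L71: ✓ → 21006
vin=L31: ✓ → 16848
vin=L65: ✗
vin=L23: ✓ → 38312
vin=L48: ✓ → 202048
vin=L18: ✓ → 70437
vin=L15: ✗
vin=L50: ✗
vin=L38: ✗
bmw_avg = (144975 + 21006 + 16848 + 38312 + 202048 + 70437) / 6 = 82271
—
[doors_sum: doors >= 3 AND mpg <= 49]
vin=L72: ✗
vin=L91: ✗
vin=L71: ✓ → 21006
vin=L31: ✗
vin=L65: ✓ → 195899
vin=L23: ✓ → 38312
vin=L48: ✓ → 202048
vin=L18: ✓ → 70437
vin=L15: ✓ → 117978
vin=L50: ✗
vin=L38: ✓ → 242308
doors_sum = 21006 + 195899 + 38312 + 202048 + 70437 + 117978 + 242308 = 887988

mpg_sum=202048, bmw_avg=82271, doors_sum=887988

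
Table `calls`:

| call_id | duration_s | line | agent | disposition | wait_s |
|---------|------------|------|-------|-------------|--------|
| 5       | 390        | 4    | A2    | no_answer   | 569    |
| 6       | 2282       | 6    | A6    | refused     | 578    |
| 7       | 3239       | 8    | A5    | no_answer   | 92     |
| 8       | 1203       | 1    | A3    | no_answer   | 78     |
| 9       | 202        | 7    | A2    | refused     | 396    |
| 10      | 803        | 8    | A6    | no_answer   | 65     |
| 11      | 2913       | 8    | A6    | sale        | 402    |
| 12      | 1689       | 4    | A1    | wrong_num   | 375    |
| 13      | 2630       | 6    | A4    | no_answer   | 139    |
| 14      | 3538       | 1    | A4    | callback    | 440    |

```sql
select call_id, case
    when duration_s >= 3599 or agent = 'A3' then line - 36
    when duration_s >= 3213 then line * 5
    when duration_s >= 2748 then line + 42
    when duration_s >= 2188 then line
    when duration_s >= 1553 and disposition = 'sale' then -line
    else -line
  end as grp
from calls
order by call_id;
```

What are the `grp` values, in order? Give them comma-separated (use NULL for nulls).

call_id=5: ELSE → -4
call_id=6: duration_s >= 2188 → 6
call_id=7: duration_s >= 3213 → 40
call_id=8: duration_s >= 3599 or agent = 'A3' → -35
call_id=9: ELSE → -7
call_id=10: ELSE → -8
call_id=11: duration_s >= 2748 → 50
call_id=12: ELSE → -4
call_id=13: duration_s >= 2188 → 6
call_id=14: duration_s >= 3213 → 5

-4, 6, 40, -35, -7, -8, 50, -4, 6, 5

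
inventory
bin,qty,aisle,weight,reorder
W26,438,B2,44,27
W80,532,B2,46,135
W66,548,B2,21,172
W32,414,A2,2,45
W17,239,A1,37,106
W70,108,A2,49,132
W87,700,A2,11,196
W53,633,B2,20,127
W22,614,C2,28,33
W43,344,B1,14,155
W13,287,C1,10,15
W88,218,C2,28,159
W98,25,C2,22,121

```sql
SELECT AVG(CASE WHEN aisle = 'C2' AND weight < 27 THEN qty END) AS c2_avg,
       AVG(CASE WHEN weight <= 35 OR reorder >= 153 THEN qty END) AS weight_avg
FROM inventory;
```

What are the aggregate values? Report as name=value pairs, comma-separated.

c2_avg=25, weight_avg=420.3333333333

[c2_avg: aisle = 'C2' AND weight < 27]
bin=W26: ✗
bin=W80: ✗
bin=W66: ✗
bin=W32: ✗
bin=W17: ✗
bin=W70: ✗
bin=W87: ✗
bin=W53: ✗
bin=W22: ✗
bin=W43: ✗
bin=W13: ✗
bin=W88: ✗
bin=W98: ✓ → 25
c2_avg = 25
—
[weight_avg: weight <= 35 OR reorder >= 153]
bin=W26: ✗
bin=W80: ✗
bin=W66: ✓ → 548
bin=W32: ✓ → 414
bin=W17: ✗
bin=W70: ✗
bin=W87: ✓ → 700
bin=W53: ✓ → 633
bin=W22: ✓ → 614
bin=W43: ✓ → 344
bin=W13: ✓ → 287
bin=W88: ✓ → 218
bin=W98: ✓ → 25
weight_avg = (548 + 414 + 700 + 633 + 614 + 344 + 287 + 218 + 25) / 9 = 420.3333333333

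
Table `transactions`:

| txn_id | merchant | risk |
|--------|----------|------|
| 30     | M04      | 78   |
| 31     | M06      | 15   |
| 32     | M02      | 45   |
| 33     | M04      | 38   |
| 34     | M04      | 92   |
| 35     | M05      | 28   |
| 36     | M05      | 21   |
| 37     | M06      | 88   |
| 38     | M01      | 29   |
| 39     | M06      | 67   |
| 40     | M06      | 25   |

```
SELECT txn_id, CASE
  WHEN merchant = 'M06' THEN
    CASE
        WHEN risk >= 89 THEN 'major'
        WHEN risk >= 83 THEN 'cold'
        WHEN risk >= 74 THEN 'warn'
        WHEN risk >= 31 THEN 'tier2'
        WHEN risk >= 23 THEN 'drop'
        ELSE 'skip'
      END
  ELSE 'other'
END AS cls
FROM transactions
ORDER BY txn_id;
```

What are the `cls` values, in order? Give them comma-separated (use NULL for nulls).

other, skip, other, other, other, other, other, cold, other, tier2, drop

txn_id=30: merchant='M04' → outer ELSE → other
txn_id=31: merchant='M06' → inner[ELSE] → skip
txn_id=32: merchant='M02' → outer ELSE → other
txn_id=33: merchant='M04' → outer ELSE → other
txn_id=34: merchant='M04' → outer ELSE → other
txn_id=35: merchant='M05' → outer ELSE → other
txn_id=36: merchant='M05' → outer ELSE → other
txn_id=37: merchant='M06' → inner[risk >= 83] → cold
txn_id=38: merchant='M01' → outer ELSE → other
txn_id=39: merchant='M06' → inner[risk >= 31] → tier2
txn_id=40: merchant='M06' → inner[risk >= 23] → drop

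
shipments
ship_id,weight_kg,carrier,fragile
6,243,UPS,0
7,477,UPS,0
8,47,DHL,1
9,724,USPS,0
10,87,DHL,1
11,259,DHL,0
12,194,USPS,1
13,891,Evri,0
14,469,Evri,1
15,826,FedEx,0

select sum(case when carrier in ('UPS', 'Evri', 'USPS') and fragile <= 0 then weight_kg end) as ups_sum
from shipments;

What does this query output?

2335

ship_id=6: ✓ → 243
ship_id=7: ✓ → 477
ship_id=8: ✗
ship_id=9: ✓ → 724
ship_id=10: ✗
ship_id=11: ✗
ship_id=12: ✗
ship_id=13: ✓ → 891
ship_id=14: ✗
ship_id=15: ✗
ups_sum = 243 + 477 + 724 + 891 = 2335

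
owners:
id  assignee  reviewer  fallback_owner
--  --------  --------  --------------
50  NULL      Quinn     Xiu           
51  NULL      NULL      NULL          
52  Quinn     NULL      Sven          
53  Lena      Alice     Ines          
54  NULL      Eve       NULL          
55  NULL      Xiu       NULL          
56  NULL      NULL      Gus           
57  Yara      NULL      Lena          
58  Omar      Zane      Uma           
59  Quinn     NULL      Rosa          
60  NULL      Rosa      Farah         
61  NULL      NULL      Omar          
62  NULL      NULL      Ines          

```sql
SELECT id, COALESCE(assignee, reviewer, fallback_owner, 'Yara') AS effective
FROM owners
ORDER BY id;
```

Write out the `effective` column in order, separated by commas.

Quinn, Yara, Quinn, Lena, Eve, Xiu, Gus, Yara, Omar, Quinn, Rosa, Omar, Ines

id=50: assignee=NULL, reviewer=Quinn → Quinn
id=51: assignee=NULL, reviewer=NULL, fallback_owner=NULL, → literal Yara → Yara
id=52: assignee=Quinn → Quinn
id=53: assignee=Lena → Lena
id=54: assignee=NULL, reviewer=Eve → Eve
id=55: assignee=NULL, reviewer=Xiu → Xiu
id=56: assignee=NULL, reviewer=NULL, fallback_owner=Gus → Gus
id=57: assignee=Yara → Yara
id=58: assignee=Omar → Omar
id=59: assignee=Quinn → Quinn
id=60: assignee=NULL, reviewer=Rosa → Rosa
id=61: assignee=NULL, reviewer=NULL, fallback_owner=Omar → Omar
id=62: assignee=NULL, reviewer=NULL, fallback_owner=Ines → Ines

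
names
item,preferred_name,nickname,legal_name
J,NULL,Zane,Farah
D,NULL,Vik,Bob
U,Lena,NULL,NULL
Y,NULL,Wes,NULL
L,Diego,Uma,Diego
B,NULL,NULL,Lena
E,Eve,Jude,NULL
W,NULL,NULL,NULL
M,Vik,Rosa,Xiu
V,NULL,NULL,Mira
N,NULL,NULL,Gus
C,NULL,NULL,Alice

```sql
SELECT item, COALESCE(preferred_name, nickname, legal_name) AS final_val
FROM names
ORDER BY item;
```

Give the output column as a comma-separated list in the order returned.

item=B: preferred_name=NULL, nickname=NULL, legal_name=Lena → Lena
item=C: preferred_name=NULL, nickname=NULL, legal_name=Alice → Alice
item=D: preferred_name=NULL, nickname=Vik → Vik
item=E: preferred_name=Eve → Eve
item=J: preferred_name=NULL, nickname=Zane → Zane
item=L: preferred_name=Diego → Diego
item=M: preferred_name=Vik → Vik
item=N: preferred_name=NULL, nickname=NULL, legal_name=Gus → Gus
item=U: preferred_name=Lena → Lena
item=V: preferred_name=NULL, nickname=NULL, legal_name=Mira → Mira
item=W: preferred_name=NULL, nickname=NULL, legal_name=NULL (all NULL) → NULL
item=Y: preferred_name=NULL, nickname=Wes → Wes

Lena, Alice, Vik, Eve, Zane, Diego, Vik, Gus, Lena, Mira, NULL, Wes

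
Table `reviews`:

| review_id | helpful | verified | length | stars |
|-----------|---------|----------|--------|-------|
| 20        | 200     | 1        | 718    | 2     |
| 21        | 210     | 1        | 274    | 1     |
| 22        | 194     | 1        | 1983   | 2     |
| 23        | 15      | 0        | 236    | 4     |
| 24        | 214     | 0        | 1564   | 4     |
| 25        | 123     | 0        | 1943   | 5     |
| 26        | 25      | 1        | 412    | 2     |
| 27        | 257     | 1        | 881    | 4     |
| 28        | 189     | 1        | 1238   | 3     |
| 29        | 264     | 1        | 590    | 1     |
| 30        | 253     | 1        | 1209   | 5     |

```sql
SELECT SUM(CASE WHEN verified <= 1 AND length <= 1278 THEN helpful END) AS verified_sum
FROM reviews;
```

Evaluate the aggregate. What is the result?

1413

review_id=20: ✓ → 200
review_id=21: ✓ → 210
review_id=22: ✗
review_id=23: ✓ → 15
review_id=24: ✗
review_id=25: ✗
review_id=26: ✓ → 25
review_id=27: ✓ → 257
review_id=28: ✓ → 189
review_id=29: ✓ → 264
review_id=30: ✓ → 253
verified_sum = 200 + 210 + 15 + 25 + 257 + 189 + 264 + 253 = 1413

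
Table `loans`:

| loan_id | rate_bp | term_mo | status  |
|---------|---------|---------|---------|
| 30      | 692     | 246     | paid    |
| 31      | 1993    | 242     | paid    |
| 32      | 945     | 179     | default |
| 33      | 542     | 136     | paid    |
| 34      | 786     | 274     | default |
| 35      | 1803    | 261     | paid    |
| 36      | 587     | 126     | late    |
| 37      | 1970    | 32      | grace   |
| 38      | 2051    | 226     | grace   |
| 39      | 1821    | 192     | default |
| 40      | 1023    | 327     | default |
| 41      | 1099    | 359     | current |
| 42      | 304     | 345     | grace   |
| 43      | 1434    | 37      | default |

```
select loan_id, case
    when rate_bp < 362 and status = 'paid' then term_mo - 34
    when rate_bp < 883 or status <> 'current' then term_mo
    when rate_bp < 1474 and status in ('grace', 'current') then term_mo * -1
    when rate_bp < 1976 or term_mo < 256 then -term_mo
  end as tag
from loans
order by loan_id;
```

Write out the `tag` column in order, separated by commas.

246, 242, 179, 136, 274, 261, 126, 32, 226, 192, 327, -359, 345, 37

loan_id=30: rate_bp < 883 or status <> 'current' → 246
loan_id=31: rate_bp < 883 or status <> 'current' → 242
loan_id=32: rate_bp < 883 or status <> 'current' → 179
loan_id=33: rate_bp < 883 or status <> 'current' → 136
loan_id=34: rate_bp < 883 or status <> 'current' → 274
loan_id=35: rate_bp < 883 or status <> 'current' → 261
loan_id=36: rate_bp < 883 or status <> 'current' → 126
loan_id=37: rate_bp < 883 or status <> 'current' → 32
loan_id=38: rate_bp < 883 or status <> 'current' → 226
loan_id=39: rate_bp < 883 or status <> 'current' → 192
loan_id=40: rate_bp < 883 or status <> 'current' → 327
loan_id=41: rate_bp < 1474 and status in ('grace', 'current') → -359
loan_id=42: rate_bp < 883 or status <> 'current' → 345
loan_id=43: rate_bp < 883 or status <> 'current' → 37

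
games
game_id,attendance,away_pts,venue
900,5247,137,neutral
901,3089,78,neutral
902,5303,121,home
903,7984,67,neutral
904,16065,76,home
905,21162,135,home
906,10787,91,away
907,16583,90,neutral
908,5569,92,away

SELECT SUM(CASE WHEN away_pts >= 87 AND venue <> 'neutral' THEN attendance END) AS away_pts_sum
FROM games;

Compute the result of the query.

game_id=900: ✗
game_id=901: ✗
game_id=902: ✓ → 5303
game_id=903: ✗
game_id=904: ✗
game_id=905: ✓ → 21162
game_id=906: ✓ → 10787
game_id=907: ✗
game_id=908: ✓ → 5569
away_pts_sum = 5303 + 21162 + 10787 + 5569 = 42821

42821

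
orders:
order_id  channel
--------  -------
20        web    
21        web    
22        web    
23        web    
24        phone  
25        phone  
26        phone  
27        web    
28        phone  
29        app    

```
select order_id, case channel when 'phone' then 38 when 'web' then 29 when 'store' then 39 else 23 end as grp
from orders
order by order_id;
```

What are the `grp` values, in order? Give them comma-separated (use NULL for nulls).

order_id=20: channel='web' → 29
order_id=21: channel='web' → 29
order_id=22: channel='web' → 29
order_id=23: channel='web' → 29
order_id=24: channel='phone' → 38
order_id=25: channel='phone' → 38
order_id=26: channel='phone' → 38
order_id=27: channel='web' → 29
order_id=28: channel='phone' → 38
order_id=29: ELSE → 23

29, 29, 29, 29, 38, 38, 38, 29, 38, 23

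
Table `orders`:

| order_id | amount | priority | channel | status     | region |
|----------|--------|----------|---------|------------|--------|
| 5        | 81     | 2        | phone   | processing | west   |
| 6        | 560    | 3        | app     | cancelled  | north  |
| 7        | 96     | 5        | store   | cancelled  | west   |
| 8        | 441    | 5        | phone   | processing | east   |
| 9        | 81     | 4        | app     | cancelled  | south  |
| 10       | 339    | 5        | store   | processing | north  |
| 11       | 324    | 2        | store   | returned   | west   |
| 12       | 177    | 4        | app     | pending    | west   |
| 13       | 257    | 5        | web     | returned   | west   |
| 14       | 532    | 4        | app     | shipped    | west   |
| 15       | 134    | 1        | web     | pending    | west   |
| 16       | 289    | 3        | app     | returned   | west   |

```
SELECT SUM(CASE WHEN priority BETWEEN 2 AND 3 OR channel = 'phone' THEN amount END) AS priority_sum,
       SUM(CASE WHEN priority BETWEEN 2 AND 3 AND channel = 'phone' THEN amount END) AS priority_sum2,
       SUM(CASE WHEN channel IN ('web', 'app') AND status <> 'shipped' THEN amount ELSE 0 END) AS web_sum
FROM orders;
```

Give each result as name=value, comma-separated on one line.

priority_sum=1695, priority_sum2=81, web_sum=1498

[priority_sum: priority BETWEEN 2 AND 3 OR channel = 'phone']
order_id=5: ✓ → 81
order_id=6: ✓ → 560
order_id=7: ✗
order_id=8: ✓ → 441
order_id=9: ✗
order_id=10: ✗
order_id=11: ✓ → 324
order_id=12: ✗
order_id=13: ✗
order_id=14: ✗
order_id=15: ✗
order_id=16: ✓ → 289
priority_sum = 81 + 560 + 441 + 324 + 289 = 1695
—
[priority_sum2: priority BETWEEN 2 AND 3 AND channel = 'phone']
order_id=5: ✓ → 81
order_id=6: ✗
order_id=7: ✗
order_id=8: ✗
order_id=9: ✗
order_id=10: ✗
order_id=11: ✗
order_id=12: ✗
order_id=13: ✗
order_id=14: ✗
order_id=15: ✗
order_id=16: ✗
priority_sum2 = 81
—
[web_sum: channel IN ('web', 'app') AND status <> 'shipped']
order_id=5: ✗
order_id=6: ✓ → 560
order_id=7: ✗
order_id=8: ✗
order_id=9: ✓ → 81
order_id=10: ✗
order_id=11: ✗
order_id=12: ✓ → 177
order_id=13: ✓ → 257
order_id=14: ✗
order_id=15: ✓ → 134
order_id=16: ✓ → 289
web_sum = 560 + 81 + 177 + 257 + 134 + 289 = 1498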